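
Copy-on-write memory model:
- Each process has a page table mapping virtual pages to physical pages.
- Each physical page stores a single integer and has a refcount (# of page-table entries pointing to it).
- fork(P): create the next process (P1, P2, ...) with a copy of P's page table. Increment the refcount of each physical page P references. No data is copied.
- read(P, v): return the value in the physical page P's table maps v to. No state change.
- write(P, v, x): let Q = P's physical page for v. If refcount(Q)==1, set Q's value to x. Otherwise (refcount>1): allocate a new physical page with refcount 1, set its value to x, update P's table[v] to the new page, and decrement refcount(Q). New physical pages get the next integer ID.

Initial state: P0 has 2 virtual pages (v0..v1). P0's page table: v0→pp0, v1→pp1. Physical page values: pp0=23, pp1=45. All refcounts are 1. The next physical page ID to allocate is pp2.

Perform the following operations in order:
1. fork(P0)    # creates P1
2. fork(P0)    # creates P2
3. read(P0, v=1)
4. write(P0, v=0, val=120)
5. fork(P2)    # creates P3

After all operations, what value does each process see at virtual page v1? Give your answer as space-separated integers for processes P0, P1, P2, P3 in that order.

Answer: 45 45 45 45

Derivation:
Op 1: fork(P0) -> P1. 2 ppages; refcounts: pp0:2 pp1:2
Op 2: fork(P0) -> P2. 2 ppages; refcounts: pp0:3 pp1:3
Op 3: read(P0, v1) -> 45. No state change.
Op 4: write(P0, v0, 120). refcount(pp0)=3>1 -> COPY to pp2. 3 ppages; refcounts: pp0:2 pp1:3 pp2:1
Op 5: fork(P2) -> P3. 3 ppages; refcounts: pp0:3 pp1:4 pp2:1
P0: v1 -> pp1 = 45
P1: v1 -> pp1 = 45
P2: v1 -> pp1 = 45
P3: v1 -> pp1 = 45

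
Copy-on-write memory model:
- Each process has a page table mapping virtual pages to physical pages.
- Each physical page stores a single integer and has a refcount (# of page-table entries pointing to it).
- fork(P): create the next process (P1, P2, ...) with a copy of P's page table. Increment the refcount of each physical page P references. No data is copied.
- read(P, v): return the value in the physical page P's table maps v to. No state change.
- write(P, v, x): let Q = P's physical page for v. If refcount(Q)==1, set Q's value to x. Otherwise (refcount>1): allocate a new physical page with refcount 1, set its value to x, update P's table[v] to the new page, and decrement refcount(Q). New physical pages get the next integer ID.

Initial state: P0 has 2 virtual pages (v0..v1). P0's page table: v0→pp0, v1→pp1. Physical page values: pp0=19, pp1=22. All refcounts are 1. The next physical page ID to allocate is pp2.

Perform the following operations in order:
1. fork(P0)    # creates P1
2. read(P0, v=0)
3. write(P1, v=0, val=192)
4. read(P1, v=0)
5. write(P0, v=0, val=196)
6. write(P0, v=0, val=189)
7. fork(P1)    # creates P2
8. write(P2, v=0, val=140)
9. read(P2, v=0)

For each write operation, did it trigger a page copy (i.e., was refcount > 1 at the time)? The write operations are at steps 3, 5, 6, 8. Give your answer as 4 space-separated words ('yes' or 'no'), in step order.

Op 1: fork(P0) -> P1. 2 ppages; refcounts: pp0:2 pp1:2
Op 2: read(P0, v0) -> 19. No state change.
Op 3: write(P1, v0, 192). refcount(pp0)=2>1 -> COPY to pp2. 3 ppages; refcounts: pp0:1 pp1:2 pp2:1
Op 4: read(P1, v0) -> 192. No state change.
Op 5: write(P0, v0, 196). refcount(pp0)=1 -> write in place. 3 ppages; refcounts: pp0:1 pp1:2 pp2:1
Op 6: write(P0, v0, 189). refcount(pp0)=1 -> write in place. 3 ppages; refcounts: pp0:1 pp1:2 pp2:1
Op 7: fork(P1) -> P2. 3 ppages; refcounts: pp0:1 pp1:3 pp2:2
Op 8: write(P2, v0, 140). refcount(pp2)=2>1 -> COPY to pp3. 4 ppages; refcounts: pp0:1 pp1:3 pp2:1 pp3:1
Op 9: read(P2, v0) -> 140. No state change.

yes no no yes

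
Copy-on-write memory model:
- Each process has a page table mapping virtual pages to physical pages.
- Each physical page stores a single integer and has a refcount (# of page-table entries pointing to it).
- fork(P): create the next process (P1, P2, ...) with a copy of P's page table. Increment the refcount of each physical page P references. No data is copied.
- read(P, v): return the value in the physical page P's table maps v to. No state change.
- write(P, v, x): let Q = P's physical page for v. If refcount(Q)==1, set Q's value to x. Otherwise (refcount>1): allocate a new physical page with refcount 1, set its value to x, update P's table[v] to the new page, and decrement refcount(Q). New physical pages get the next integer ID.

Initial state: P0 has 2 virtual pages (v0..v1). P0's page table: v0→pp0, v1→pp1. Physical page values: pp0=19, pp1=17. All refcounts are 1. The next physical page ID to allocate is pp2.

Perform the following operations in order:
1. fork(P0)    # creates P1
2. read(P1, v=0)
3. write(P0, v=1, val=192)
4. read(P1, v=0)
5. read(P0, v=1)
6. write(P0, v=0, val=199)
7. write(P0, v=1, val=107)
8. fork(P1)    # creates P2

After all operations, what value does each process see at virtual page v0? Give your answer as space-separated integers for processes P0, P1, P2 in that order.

Answer: 199 19 19

Derivation:
Op 1: fork(P0) -> P1. 2 ppages; refcounts: pp0:2 pp1:2
Op 2: read(P1, v0) -> 19. No state change.
Op 3: write(P0, v1, 192). refcount(pp1)=2>1 -> COPY to pp2. 3 ppages; refcounts: pp0:2 pp1:1 pp2:1
Op 4: read(P1, v0) -> 19. No state change.
Op 5: read(P0, v1) -> 192. No state change.
Op 6: write(P0, v0, 199). refcount(pp0)=2>1 -> COPY to pp3. 4 ppages; refcounts: pp0:1 pp1:1 pp2:1 pp3:1
Op 7: write(P0, v1, 107). refcount(pp2)=1 -> write in place. 4 ppages; refcounts: pp0:1 pp1:1 pp2:1 pp3:1
Op 8: fork(P1) -> P2. 4 ppages; refcounts: pp0:2 pp1:2 pp2:1 pp3:1
P0: v0 -> pp3 = 199
P1: v0 -> pp0 = 19
P2: v0 -> pp0 = 19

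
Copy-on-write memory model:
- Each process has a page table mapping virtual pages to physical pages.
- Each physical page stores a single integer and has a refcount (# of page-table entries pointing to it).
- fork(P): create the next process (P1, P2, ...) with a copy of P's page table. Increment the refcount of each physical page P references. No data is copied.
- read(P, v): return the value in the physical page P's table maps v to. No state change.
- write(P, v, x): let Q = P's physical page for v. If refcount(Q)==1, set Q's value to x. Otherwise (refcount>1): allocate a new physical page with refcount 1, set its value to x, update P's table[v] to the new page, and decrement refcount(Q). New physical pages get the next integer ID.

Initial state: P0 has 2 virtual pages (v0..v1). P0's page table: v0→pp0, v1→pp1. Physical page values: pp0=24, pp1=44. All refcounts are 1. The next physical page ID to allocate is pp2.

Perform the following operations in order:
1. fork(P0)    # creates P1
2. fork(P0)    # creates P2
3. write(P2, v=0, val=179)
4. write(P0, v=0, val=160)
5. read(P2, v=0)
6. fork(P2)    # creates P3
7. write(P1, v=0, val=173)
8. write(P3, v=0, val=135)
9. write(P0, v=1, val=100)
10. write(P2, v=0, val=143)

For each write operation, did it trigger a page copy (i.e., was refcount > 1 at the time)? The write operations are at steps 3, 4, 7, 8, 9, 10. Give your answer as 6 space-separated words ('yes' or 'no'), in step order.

Op 1: fork(P0) -> P1. 2 ppages; refcounts: pp0:2 pp1:2
Op 2: fork(P0) -> P2. 2 ppages; refcounts: pp0:3 pp1:3
Op 3: write(P2, v0, 179). refcount(pp0)=3>1 -> COPY to pp2. 3 ppages; refcounts: pp0:2 pp1:3 pp2:1
Op 4: write(P0, v0, 160). refcount(pp0)=2>1 -> COPY to pp3. 4 ppages; refcounts: pp0:1 pp1:3 pp2:1 pp3:1
Op 5: read(P2, v0) -> 179. No state change.
Op 6: fork(P2) -> P3. 4 ppages; refcounts: pp0:1 pp1:4 pp2:2 pp3:1
Op 7: write(P1, v0, 173). refcount(pp0)=1 -> write in place. 4 ppages; refcounts: pp0:1 pp1:4 pp2:2 pp3:1
Op 8: write(P3, v0, 135). refcount(pp2)=2>1 -> COPY to pp4. 5 ppages; refcounts: pp0:1 pp1:4 pp2:1 pp3:1 pp4:1
Op 9: write(P0, v1, 100). refcount(pp1)=4>1 -> COPY to pp5. 6 ppages; refcounts: pp0:1 pp1:3 pp2:1 pp3:1 pp4:1 pp5:1
Op 10: write(P2, v0, 143). refcount(pp2)=1 -> write in place. 6 ppages; refcounts: pp0:1 pp1:3 pp2:1 pp3:1 pp4:1 pp5:1

yes yes no yes yes no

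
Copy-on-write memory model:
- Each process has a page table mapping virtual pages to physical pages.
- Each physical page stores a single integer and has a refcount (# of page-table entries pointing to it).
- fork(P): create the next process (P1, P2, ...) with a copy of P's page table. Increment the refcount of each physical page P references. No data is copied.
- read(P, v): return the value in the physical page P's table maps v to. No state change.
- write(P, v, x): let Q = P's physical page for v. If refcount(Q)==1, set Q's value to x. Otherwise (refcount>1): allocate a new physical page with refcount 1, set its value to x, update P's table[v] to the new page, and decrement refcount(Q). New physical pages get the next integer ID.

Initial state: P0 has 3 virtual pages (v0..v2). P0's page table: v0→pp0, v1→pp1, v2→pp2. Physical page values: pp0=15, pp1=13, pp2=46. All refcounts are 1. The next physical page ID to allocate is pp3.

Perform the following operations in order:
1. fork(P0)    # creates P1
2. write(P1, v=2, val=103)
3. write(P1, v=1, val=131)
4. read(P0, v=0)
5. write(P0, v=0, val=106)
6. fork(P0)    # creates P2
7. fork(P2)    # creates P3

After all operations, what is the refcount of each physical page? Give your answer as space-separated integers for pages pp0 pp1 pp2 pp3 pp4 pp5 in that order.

Op 1: fork(P0) -> P1. 3 ppages; refcounts: pp0:2 pp1:2 pp2:2
Op 2: write(P1, v2, 103). refcount(pp2)=2>1 -> COPY to pp3. 4 ppages; refcounts: pp0:2 pp1:2 pp2:1 pp3:1
Op 3: write(P1, v1, 131). refcount(pp1)=2>1 -> COPY to pp4. 5 ppages; refcounts: pp0:2 pp1:1 pp2:1 pp3:1 pp4:1
Op 4: read(P0, v0) -> 15. No state change.
Op 5: write(P0, v0, 106). refcount(pp0)=2>1 -> COPY to pp5. 6 ppages; refcounts: pp0:1 pp1:1 pp2:1 pp3:1 pp4:1 pp5:1
Op 6: fork(P0) -> P2. 6 ppages; refcounts: pp0:1 pp1:2 pp2:2 pp3:1 pp4:1 pp5:2
Op 7: fork(P2) -> P3. 6 ppages; refcounts: pp0:1 pp1:3 pp2:3 pp3:1 pp4:1 pp5:3

Answer: 1 3 3 1 1 3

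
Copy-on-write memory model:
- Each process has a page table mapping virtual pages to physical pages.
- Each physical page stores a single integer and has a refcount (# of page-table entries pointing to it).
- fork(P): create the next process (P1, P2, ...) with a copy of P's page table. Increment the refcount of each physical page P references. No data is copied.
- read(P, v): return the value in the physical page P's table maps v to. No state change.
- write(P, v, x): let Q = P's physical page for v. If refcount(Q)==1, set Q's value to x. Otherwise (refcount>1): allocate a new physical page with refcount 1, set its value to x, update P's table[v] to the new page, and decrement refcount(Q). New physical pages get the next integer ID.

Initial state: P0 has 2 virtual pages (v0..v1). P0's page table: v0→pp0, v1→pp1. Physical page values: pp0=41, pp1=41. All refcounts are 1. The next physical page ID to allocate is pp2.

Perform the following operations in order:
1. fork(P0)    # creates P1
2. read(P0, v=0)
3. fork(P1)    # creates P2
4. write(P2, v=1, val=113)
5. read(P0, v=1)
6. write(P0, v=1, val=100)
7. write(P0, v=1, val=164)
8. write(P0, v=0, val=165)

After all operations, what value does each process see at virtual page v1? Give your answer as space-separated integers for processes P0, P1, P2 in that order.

Op 1: fork(P0) -> P1. 2 ppages; refcounts: pp0:2 pp1:2
Op 2: read(P0, v0) -> 41. No state change.
Op 3: fork(P1) -> P2. 2 ppages; refcounts: pp0:3 pp1:3
Op 4: write(P2, v1, 113). refcount(pp1)=3>1 -> COPY to pp2. 3 ppages; refcounts: pp0:3 pp1:2 pp2:1
Op 5: read(P0, v1) -> 41. No state change.
Op 6: write(P0, v1, 100). refcount(pp1)=2>1 -> COPY to pp3. 4 ppages; refcounts: pp0:3 pp1:1 pp2:1 pp3:1
Op 7: write(P0, v1, 164). refcount(pp3)=1 -> write in place. 4 ppages; refcounts: pp0:3 pp1:1 pp2:1 pp3:1
Op 8: write(P0, v0, 165). refcount(pp0)=3>1 -> COPY to pp4. 5 ppages; refcounts: pp0:2 pp1:1 pp2:1 pp3:1 pp4:1
P0: v1 -> pp3 = 164
P1: v1 -> pp1 = 41
P2: v1 -> pp2 = 113

Answer: 164 41 113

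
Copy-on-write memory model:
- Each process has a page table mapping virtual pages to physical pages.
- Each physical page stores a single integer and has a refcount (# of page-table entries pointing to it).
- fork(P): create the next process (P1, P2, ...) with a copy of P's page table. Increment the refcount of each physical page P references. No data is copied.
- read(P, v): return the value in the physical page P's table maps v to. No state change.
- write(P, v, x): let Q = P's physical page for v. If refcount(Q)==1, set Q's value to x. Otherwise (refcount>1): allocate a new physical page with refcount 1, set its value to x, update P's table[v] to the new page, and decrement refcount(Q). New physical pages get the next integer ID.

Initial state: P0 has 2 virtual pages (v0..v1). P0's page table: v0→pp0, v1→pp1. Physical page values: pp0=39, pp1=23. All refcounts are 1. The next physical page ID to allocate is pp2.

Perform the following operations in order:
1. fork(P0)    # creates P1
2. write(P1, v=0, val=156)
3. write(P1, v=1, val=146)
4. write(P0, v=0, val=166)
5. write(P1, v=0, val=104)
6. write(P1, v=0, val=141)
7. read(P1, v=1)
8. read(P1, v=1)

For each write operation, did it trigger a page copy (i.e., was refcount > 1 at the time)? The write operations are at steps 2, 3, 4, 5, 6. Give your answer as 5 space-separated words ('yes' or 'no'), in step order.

Op 1: fork(P0) -> P1. 2 ppages; refcounts: pp0:2 pp1:2
Op 2: write(P1, v0, 156). refcount(pp0)=2>1 -> COPY to pp2. 3 ppages; refcounts: pp0:1 pp1:2 pp2:1
Op 3: write(P1, v1, 146). refcount(pp1)=2>1 -> COPY to pp3. 4 ppages; refcounts: pp0:1 pp1:1 pp2:1 pp3:1
Op 4: write(P0, v0, 166). refcount(pp0)=1 -> write in place. 4 ppages; refcounts: pp0:1 pp1:1 pp2:1 pp3:1
Op 5: write(P1, v0, 104). refcount(pp2)=1 -> write in place. 4 ppages; refcounts: pp0:1 pp1:1 pp2:1 pp3:1
Op 6: write(P1, v0, 141). refcount(pp2)=1 -> write in place. 4 ppages; refcounts: pp0:1 pp1:1 pp2:1 pp3:1
Op 7: read(P1, v1) -> 146. No state change.
Op 8: read(P1, v1) -> 146. No state change.

yes yes no no no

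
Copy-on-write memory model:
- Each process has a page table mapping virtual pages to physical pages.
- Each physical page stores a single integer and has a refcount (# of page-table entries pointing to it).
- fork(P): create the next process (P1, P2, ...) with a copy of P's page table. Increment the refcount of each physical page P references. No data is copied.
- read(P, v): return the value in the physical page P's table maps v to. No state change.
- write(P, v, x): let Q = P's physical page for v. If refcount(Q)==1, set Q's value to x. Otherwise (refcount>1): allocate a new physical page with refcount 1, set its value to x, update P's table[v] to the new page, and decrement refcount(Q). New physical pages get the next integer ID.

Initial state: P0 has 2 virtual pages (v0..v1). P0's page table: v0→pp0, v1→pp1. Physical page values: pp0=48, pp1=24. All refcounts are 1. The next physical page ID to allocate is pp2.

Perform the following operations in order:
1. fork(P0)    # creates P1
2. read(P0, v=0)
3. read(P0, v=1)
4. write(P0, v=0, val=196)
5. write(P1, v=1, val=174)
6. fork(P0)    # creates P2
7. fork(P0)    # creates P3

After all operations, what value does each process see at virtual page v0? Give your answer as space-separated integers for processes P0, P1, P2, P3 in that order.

Answer: 196 48 196 196

Derivation:
Op 1: fork(P0) -> P1. 2 ppages; refcounts: pp0:2 pp1:2
Op 2: read(P0, v0) -> 48. No state change.
Op 3: read(P0, v1) -> 24. No state change.
Op 4: write(P0, v0, 196). refcount(pp0)=2>1 -> COPY to pp2. 3 ppages; refcounts: pp0:1 pp1:2 pp2:1
Op 5: write(P1, v1, 174). refcount(pp1)=2>1 -> COPY to pp3. 4 ppages; refcounts: pp0:1 pp1:1 pp2:1 pp3:1
Op 6: fork(P0) -> P2. 4 ppages; refcounts: pp0:1 pp1:2 pp2:2 pp3:1
Op 7: fork(P0) -> P3. 4 ppages; refcounts: pp0:1 pp1:3 pp2:3 pp3:1
P0: v0 -> pp2 = 196
P1: v0 -> pp0 = 48
P2: v0 -> pp2 = 196
P3: v0 -> pp2 = 196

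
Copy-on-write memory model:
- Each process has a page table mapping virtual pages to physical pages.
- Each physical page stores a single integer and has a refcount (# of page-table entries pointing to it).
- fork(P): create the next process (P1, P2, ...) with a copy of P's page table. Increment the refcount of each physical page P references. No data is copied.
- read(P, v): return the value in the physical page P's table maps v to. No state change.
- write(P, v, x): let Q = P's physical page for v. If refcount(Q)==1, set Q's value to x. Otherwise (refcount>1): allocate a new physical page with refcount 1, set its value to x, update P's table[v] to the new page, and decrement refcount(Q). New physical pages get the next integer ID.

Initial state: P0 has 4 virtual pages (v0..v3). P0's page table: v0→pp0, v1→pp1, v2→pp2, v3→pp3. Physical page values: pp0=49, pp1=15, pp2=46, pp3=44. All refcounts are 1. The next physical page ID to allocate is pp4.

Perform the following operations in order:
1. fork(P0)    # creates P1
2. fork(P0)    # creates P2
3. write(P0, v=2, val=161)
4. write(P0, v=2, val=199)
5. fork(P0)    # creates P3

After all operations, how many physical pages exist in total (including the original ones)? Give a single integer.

Op 1: fork(P0) -> P1. 4 ppages; refcounts: pp0:2 pp1:2 pp2:2 pp3:2
Op 2: fork(P0) -> P2. 4 ppages; refcounts: pp0:3 pp1:3 pp2:3 pp3:3
Op 3: write(P0, v2, 161). refcount(pp2)=3>1 -> COPY to pp4. 5 ppages; refcounts: pp0:3 pp1:3 pp2:2 pp3:3 pp4:1
Op 4: write(P0, v2, 199). refcount(pp4)=1 -> write in place. 5 ppages; refcounts: pp0:3 pp1:3 pp2:2 pp3:3 pp4:1
Op 5: fork(P0) -> P3. 5 ppages; refcounts: pp0:4 pp1:4 pp2:2 pp3:4 pp4:2

Answer: 5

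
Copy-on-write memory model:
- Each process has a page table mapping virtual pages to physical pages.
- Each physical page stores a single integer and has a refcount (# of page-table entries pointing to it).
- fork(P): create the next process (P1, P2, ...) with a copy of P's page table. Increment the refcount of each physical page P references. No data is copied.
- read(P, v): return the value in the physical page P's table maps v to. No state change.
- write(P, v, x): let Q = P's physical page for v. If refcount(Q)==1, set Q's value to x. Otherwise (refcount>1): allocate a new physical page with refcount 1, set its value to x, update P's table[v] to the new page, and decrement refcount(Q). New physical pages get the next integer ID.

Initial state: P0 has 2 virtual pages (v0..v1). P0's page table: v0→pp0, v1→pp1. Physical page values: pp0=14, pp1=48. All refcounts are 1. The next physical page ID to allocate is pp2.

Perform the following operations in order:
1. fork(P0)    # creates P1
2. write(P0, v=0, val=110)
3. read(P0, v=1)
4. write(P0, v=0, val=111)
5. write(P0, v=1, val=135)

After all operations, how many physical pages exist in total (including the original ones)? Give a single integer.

Answer: 4

Derivation:
Op 1: fork(P0) -> P1. 2 ppages; refcounts: pp0:2 pp1:2
Op 2: write(P0, v0, 110). refcount(pp0)=2>1 -> COPY to pp2. 3 ppages; refcounts: pp0:1 pp1:2 pp2:1
Op 3: read(P0, v1) -> 48. No state change.
Op 4: write(P0, v0, 111). refcount(pp2)=1 -> write in place. 3 ppages; refcounts: pp0:1 pp1:2 pp2:1
Op 5: write(P0, v1, 135). refcount(pp1)=2>1 -> COPY to pp3. 4 ppages; refcounts: pp0:1 pp1:1 pp2:1 pp3:1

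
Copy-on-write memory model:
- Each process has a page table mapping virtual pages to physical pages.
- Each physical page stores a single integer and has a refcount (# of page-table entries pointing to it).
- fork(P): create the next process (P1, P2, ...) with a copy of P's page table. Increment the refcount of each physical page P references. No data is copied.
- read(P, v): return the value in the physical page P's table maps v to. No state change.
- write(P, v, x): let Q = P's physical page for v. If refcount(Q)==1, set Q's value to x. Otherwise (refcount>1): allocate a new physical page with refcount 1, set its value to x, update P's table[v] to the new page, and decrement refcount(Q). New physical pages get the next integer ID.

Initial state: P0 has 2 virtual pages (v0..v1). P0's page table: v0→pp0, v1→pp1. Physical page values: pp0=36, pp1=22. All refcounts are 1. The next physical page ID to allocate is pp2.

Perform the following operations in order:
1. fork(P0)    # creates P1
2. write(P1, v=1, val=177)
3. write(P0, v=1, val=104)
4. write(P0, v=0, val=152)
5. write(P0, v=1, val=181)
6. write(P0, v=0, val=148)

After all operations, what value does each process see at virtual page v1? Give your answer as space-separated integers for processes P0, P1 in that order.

Answer: 181 177

Derivation:
Op 1: fork(P0) -> P1. 2 ppages; refcounts: pp0:2 pp1:2
Op 2: write(P1, v1, 177). refcount(pp1)=2>1 -> COPY to pp2. 3 ppages; refcounts: pp0:2 pp1:1 pp2:1
Op 3: write(P0, v1, 104). refcount(pp1)=1 -> write in place. 3 ppages; refcounts: pp0:2 pp1:1 pp2:1
Op 4: write(P0, v0, 152). refcount(pp0)=2>1 -> COPY to pp3. 4 ppages; refcounts: pp0:1 pp1:1 pp2:1 pp3:1
Op 5: write(P0, v1, 181). refcount(pp1)=1 -> write in place. 4 ppages; refcounts: pp0:1 pp1:1 pp2:1 pp3:1
Op 6: write(P0, v0, 148). refcount(pp3)=1 -> write in place. 4 ppages; refcounts: pp0:1 pp1:1 pp2:1 pp3:1
P0: v1 -> pp1 = 181
P1: v1 -> pp2 = 177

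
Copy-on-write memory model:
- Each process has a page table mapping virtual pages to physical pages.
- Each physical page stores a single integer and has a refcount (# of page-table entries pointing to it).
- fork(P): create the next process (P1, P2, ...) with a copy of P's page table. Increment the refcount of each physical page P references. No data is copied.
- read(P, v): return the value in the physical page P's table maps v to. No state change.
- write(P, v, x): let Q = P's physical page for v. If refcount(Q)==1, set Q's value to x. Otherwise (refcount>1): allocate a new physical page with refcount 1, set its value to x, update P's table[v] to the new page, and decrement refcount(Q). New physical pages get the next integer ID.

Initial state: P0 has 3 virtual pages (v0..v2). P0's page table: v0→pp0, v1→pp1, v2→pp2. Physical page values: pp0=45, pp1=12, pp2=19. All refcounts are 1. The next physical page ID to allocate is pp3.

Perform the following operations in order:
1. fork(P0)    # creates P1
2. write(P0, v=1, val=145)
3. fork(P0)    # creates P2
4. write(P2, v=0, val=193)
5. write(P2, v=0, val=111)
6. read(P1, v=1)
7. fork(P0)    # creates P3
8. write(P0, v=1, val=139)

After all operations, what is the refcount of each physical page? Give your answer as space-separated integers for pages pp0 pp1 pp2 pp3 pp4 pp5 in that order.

Answer: 3 1 4 2 1 1

Derivation:
Op 1: fork(P0) -> P1. 3 ppages; refcounts: pp0:2 pp1:2 pp2:2
Op 2: write(P0, v1, 145). refcount(pp1)=2>1 -> COPY to pp3. 4 ppages; refcounts: pp0:2 pp1:1 pp2:2 pp3:1
Op 3: fork(P0) -> P2. 4 ppages; refcounts: pp0:3 pp1:1 pp2:3 pp3:2
Op 4: write(P2, v0, 193). refcount(pp0)=3>1 -> COPY to pp4. 5 ppages; refcounts: pp0:2 pp1:1 pp2:3 pp3:2 pp4:1
Op 5: write(P2, v0, 111). refcount(pp4)=1 -> write in place. 5 ppages; refcounts: pp0:2 pp1:1 pp2:3 pp3:2 pp4:1
Op 6: read(P1, v1) -> 12. No state change.
Op 7: fork(P0) -> P3. 5 ppages; refcounts: pp0:3 pp1:1 pp2:4 pp3:3 pp4:1
Op 8: write(P0, v1, 139). refcount(pp3)=3>1 -> COPY to pp5. 6 ppages; refcounts: pp0:3 pp1:1 pp2:4 pp3:2 pp4:1 pp5:1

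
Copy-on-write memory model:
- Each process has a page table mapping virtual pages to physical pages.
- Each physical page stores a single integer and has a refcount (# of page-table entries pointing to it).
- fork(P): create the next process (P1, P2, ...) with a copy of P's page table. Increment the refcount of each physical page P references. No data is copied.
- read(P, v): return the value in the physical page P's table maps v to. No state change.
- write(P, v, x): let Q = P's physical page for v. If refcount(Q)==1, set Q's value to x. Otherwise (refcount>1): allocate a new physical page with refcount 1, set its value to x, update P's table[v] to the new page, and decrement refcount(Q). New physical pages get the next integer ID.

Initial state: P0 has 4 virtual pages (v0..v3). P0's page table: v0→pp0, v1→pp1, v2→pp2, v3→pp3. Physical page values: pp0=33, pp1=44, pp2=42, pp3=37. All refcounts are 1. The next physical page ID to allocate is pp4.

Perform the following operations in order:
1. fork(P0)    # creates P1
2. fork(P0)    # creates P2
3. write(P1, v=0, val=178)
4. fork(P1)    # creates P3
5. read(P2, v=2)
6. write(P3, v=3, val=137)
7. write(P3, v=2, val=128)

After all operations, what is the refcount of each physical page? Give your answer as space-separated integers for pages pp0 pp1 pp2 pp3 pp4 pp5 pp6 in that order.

Op 1: fork(P0) -> P1. 4 ppages; refcounts: pp0:2 pp1:2 pp2:2 pp3:2
Op 2: fork(P0) -> P2. 4 ppages; refcounts: pp0:3 pp1:3 pp2:3 pp3:3
Op 3: write(P1, v0, 178). refcount(pp0)=3>1 -> COPY to pp4. 5 ppages; refcounts: pp0:2 pp1:3 pp2:3 pp3:3 pp4:1
Op 4: fork(P1) -> P3. 5 ppages; refcounts: pp0:2 pp1:4 pp2:4 pp3:4 pp4:2
Op 5: read(P2, v2) -> 42. No state change.
Op 6: write(P3, v3, 137). refcount(pp3)=4>1 -> COPY to pp5. 6 ppages; refcounts: pp0:2 pp1:4 pp2:4 pp3:3 pp4:2 pp5:1
Op 7: write(P3, v2, 128). refcount(pp2)=4>1 -> COPY to pp6. 7 ppages; refcounts: pp0:2 pp1:4 pp2:3 pp3:3 pp4:2 pp5:1 pp6:1

Answer: 2 4 3 3 2 1 1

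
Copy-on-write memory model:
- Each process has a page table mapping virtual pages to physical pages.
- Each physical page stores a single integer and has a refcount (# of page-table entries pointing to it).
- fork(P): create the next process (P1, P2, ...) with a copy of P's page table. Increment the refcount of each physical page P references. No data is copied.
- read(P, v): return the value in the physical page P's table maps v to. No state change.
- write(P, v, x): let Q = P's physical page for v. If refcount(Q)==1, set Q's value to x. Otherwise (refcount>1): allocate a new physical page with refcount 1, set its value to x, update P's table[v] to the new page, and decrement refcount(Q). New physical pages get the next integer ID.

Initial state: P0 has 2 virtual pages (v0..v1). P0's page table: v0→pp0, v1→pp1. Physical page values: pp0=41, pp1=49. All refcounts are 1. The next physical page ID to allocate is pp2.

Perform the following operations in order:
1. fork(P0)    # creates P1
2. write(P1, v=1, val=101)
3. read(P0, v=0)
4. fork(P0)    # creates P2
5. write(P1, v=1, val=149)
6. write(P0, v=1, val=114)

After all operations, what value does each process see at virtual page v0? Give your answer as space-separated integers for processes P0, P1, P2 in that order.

Answer: 41 41 41

Derivation:
Op 1: fork(P0) -> P1. 2 ppages; refcounts: pp0:2 pp1:2
Op 2: write(P1, v1, 101). refcount(pp1)=2>1 -> COPY to pp2. 3 ppages; refcounts: pp0:2 pp1:1 pp2:1
Op 3: read(P0, v0) -> 41. No state change.
Op 4: fork(P0) -> P2. 3 ppages; refcounts: pp0:3 pp1:2 pp2:1
Op 5: write(P1, v1, 149). refcount(pp2)=1 -> write in place. 3 ppages; refcounts: pp0:3 pp1:2 pp2:1
Op 6: write(P0, v1, 114). refcount(pp1)=2>1 -> COPY to pp3. 4 ppages; refcounts: pp0:3 pp1:1 pp2:1 pp3:1
P0: v0 -> pp0 = 41
P1: v0 -> pp0 = 41
P2: v0 -> pp0 = 41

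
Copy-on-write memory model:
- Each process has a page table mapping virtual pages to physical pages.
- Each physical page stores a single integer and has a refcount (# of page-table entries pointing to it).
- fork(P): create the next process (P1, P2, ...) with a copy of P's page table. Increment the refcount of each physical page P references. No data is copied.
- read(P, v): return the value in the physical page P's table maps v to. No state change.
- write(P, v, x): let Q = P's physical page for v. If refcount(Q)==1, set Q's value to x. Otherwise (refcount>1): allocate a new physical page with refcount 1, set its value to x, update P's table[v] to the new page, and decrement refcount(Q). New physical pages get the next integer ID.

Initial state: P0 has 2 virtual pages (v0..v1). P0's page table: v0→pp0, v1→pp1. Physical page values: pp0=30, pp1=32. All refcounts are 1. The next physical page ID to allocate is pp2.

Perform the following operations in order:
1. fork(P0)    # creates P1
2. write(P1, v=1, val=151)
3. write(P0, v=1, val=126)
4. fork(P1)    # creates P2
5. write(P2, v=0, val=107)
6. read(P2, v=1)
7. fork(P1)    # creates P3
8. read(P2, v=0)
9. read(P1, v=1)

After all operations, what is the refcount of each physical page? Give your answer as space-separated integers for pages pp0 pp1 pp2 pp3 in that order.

Answer: 3 1 3 1

Derivation:
Op 1: fork(P0) -> P1. 2 ppages; refcounts: pp0:2 pp1:2
Op 2: write(P1, v1, 151). refcount(pp1)=2>1 -> COPY to pp2. 3 ppages; refcounts: pp0:2 pp1:1 pp2:1
Op 3: write(P0, v1, 126). refcount(pp1)=1 -> write in place. 3 ppages; refcounts: pp0:2 pp1:1 pp2:1
Op 4: fork(P1) -> P2. 3 ppages; refcounts: pp0:3 pp1:1 pp2:2
Op 5: write(P2, v0, 107). refcount(pp0)=3>1 -> COPY to pp3. 4 ppages; refcounts: pp0:2 pp1:1 pp2:2 pp3:1
Op 6: read(P2, v1) -> 151. No state change.
Op 7: fork(P1) -> P3. 4 ppages; refcounts: pp0:3 pp1:1 pp2:3 pp3:1
Op 8: read(P2, v0) -> 107. No state change.
Op 9: read(P1, v1) -> 151. No state change.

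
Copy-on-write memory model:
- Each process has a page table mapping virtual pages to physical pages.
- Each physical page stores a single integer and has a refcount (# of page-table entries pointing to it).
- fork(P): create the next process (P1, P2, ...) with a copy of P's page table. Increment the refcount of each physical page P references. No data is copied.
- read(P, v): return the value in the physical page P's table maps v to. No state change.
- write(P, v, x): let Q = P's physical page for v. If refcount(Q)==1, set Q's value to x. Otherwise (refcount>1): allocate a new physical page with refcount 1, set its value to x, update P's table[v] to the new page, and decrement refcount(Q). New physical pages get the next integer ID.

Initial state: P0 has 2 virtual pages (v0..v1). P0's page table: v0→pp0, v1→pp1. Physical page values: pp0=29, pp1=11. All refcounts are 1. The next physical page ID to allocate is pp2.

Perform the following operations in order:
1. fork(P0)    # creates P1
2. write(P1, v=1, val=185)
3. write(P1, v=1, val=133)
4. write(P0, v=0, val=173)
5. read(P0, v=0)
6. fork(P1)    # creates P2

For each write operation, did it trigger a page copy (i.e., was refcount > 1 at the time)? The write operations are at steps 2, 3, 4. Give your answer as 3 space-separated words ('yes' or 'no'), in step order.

Op 1: fork(P0) -> P1. 2 ppages; refcounts: pp0:2 pp1:2
Op 2: write(P1, v1, 185). refcount(pp1)=2>1 -> COPY to pp2. 3 ppages; refcounts: pp0:2 pp1:1 pp2:1
Op 3: write(P1, v1, 133). refcount(pp2)=1 -> write in place. 3 ppages; refcounts: pp0:2 pp1:1 pp2:1
Op 4: write(P0, v0, 173). refcount(pp0)=2>1 -> COPY to pp3. 4 ppages; refcounts: pp0:1 pp1:1 pp2:1 pp3:1
Op 5: read(P0, v0) -> 173. No state change.
Op 6: fork(P1) -> P2. 4 ppages; refcounts: pp0:2 pp1:1 pp2:2 pp3:1

yes no yes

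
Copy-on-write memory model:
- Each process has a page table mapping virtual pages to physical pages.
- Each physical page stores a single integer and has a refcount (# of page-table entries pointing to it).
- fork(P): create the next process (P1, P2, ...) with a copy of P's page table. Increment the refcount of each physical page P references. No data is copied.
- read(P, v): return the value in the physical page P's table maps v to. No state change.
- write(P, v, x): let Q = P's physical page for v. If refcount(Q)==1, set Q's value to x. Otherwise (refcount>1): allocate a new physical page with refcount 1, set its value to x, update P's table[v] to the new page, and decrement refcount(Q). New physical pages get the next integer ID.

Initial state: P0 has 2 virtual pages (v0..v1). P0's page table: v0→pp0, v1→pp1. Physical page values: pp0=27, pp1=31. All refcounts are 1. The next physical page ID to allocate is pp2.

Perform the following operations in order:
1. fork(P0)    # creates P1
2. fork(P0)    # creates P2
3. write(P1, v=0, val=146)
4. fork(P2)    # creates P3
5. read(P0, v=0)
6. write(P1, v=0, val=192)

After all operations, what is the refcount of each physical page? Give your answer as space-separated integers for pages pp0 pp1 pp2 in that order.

Op 1: fork(P0) -> P1. 2 ppages; refcounts: pp0:2 pp1:2
Op 2: fork(P0) -> P2. 2 ppages; refcounts: pp0:3 pp1:3
Op 3: write(P1, v0, 146). refcount(pp0)=3>1 -> COPY to pp2. 3 ppages; refcounts: pp0:2 pp1:3 pp2:1
Op 4: fork(P2) -> P3. 3 ppages; refcounts: pp0:3 pp1:4 pp2:1
Op 5: read(P0, v0) -> 27. No state change.
Op 6: write(P1, v0, 192). refcount(pp2)=1 -> write in place. 3 ppages; refcounts: pp0:3 pp1:4 pp2:1

Answer: 3 4 1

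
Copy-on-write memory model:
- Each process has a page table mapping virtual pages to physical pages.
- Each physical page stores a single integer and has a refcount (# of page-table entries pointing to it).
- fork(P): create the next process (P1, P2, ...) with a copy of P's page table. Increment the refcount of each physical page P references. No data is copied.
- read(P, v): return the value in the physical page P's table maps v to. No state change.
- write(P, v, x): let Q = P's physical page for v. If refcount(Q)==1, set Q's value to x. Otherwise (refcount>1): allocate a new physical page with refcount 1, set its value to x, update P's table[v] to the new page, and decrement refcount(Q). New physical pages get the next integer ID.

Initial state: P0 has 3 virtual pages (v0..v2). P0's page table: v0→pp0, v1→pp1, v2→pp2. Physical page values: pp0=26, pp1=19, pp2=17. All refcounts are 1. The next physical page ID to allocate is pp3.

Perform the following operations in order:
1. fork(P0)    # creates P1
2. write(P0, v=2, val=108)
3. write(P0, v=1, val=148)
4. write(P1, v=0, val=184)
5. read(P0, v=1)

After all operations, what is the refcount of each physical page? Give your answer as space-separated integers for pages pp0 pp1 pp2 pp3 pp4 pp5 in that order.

Op 1: fork(P0) -> P1. 3 ppages; refcounts: pp0:2 pp1:2 pp2:2
Op 2: write(P0, v2, 108). refcount(pp2)=2>1 -> COPY to pp3. 4 ppages; refcounts: pp0:2 pp1:2 pp2:1 pp3:1
Op 3: write(P0, v1, 148). refcount(pp1)=2>1 -> COPY to pp4. 5 ppages; refcounts: pp0:2 pp1:1 pp2:1 pp3:1 pp4:1
Op 4: write(P1, v0, 184). refcount(pp0)=2>1 -> COPY to pp5. 6 ppages; refcounts: pp0:1 pp1:1 pp2:1 pp3:1 pp4:1 pp5:1
Op 5: read(P0, v1) -> 148. No state change.

Answer: 1 1 1 1 1 1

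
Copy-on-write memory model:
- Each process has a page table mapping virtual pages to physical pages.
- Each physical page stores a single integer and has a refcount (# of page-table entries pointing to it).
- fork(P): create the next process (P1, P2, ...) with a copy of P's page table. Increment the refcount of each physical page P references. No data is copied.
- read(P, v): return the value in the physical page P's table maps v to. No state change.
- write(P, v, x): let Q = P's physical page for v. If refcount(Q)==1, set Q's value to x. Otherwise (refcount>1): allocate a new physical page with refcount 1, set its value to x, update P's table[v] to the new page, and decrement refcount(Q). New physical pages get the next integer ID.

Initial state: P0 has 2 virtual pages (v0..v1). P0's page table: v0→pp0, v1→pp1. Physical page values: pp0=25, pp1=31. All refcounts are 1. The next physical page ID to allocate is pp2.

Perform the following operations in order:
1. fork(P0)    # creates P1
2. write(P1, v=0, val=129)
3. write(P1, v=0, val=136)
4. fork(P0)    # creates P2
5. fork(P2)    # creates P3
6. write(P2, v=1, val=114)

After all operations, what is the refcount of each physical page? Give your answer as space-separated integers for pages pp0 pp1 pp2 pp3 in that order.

Op 1: fork(P0) -> P1. 2 ppages; refcounts: pp0:2 pp1:2
Op 2: write(P1, v0, 129). refcount(pp0)=2>1 -> COPY to pp2. 3 ppages; refcounts: pp0:1 pp1:2 pp2:1
Op 3: write(P1, v0, 136). refcount(pp2)=1 -> write in place. 3 ppages; refcounts: pp0:1 pp1:2 pp2:1
Op 4: fork(P0) -> P2. 3 ppages; refcounts: pp0:2 pp1:3 pp2:1
Op 5: fork(P2) -> P3. 3 ppages; refcounts: pp0:3 pp1:4 pp2:1
Op 6: write(P2, v1, 114). refcount(pp1)=4>1 -> COPY to pp3. 4 ppages; refcounts: pp0:3 pp1:3 pp2:1 pp3:1

Answer: 3 3 1 1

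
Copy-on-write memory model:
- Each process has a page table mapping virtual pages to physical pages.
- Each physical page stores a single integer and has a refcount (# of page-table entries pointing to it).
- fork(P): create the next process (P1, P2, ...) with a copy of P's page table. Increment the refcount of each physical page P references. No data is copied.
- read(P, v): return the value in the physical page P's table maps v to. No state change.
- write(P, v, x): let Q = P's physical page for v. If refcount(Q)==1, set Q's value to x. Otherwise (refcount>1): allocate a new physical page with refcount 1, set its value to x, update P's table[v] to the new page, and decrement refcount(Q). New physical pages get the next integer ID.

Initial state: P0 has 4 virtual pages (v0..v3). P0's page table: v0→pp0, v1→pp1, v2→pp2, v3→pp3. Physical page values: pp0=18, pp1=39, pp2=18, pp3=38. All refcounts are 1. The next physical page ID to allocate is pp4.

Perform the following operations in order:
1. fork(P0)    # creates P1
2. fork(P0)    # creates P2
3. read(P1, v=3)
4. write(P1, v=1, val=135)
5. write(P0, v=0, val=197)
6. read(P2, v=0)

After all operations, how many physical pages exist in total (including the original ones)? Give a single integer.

Answer: 6

Derivation:
Op 1: fork(P0) -> P1. 4 ppages; refcounts: pp0:2 pp1:2 pp2:2 pp3:2
Op 2: fork(P0) -> P2. 4 ppages; refcounts: pp0:3 pp1:3 pp2:3 pp3:3
Op 3: read(P1, v3) -> 38. No state change.
Op 4: write(P1, v1, 135). refcount(pp1)=3>1 -> COPY to pp4. 5 ppages; refcounts: pp0:3 pp1:2 pp2:3 pp3:3 pp4:1
Op 5: write(P0, v0, 197). refcount(pp0)=3>1 -> COPY to pp5. 6 ppages; refcounts: pp0:2 pp1:2 pp2:3 pp3:3 pp4:1 pp5:1
Op 6: read(P2, v0) -> 18. No state change.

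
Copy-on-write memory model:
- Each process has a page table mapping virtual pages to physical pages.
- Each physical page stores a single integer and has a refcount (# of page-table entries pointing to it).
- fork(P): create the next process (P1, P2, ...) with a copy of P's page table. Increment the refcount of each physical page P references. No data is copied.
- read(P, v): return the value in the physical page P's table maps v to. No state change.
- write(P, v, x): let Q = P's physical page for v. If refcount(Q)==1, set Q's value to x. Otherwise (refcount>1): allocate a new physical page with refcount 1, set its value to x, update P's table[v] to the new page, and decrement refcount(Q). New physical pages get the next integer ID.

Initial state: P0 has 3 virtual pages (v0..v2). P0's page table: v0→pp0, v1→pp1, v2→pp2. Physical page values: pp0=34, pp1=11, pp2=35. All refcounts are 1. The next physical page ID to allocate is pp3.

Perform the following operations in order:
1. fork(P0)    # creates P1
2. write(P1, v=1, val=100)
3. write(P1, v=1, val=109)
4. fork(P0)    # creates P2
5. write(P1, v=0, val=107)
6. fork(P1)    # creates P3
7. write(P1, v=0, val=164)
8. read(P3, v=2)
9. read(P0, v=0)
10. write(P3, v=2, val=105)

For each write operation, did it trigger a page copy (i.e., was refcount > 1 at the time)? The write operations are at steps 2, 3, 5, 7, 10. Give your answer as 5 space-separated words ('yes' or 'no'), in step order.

Op 1: fork(P0) -> P1. 3 ppages; refcounts: pp0:2 pp1:2 pp2:2
Op 2: write(P1, v1, 100). refcount(pp1)=2>1 -> COPY to pp3. 4 ppages; refcounts: pp0:2 pp1:1 pp2:2 pp3:1
Op 3: write(P1, v1, 109). refcount(pp3)=1 -> write in place. 4 ppages; refcounts: pp0:2 pp1:1 pp2:2 pp3:1
Op 4: fork(P0) -> P2. 4 ppages; refcounts: pp0:3 pp1:2 pp2:3 pp3:1
Op 5: write(P1, v0, 107). refcount(pp0)=3>1 -> COPY to pp4. 5 ppages; refcounts: pp0:2 pp1:2 pp2:3 pp3:1 pp4:1
Op 6: fork(P1) -> P3. 5 ppages; refcounts: pp0:2 pp1:2 pp2:4 pp3:2 pp4:2
Op 7: write(P1, v0, 164). refcount(pp4)=2>1 -> COPY to pp5. 6 ppages; refcounts: pp0:2 pp1:2 pp2:4 pp3:2 pp4:1 pp5:1
Op 8: read(P3, v2) -> 35. No state change.
Op 9: read(P0, v0) -> 34. No state change.
Op 10: write(P3, v2, 105). refcount(pp2)=4>1 -> COPY to pp6. 7 ppages; refcounts: pp0:2 pp1:2 pp2:3 pp3:2 pp4:1 pp5:1 pp6:1

yes no yes yes yes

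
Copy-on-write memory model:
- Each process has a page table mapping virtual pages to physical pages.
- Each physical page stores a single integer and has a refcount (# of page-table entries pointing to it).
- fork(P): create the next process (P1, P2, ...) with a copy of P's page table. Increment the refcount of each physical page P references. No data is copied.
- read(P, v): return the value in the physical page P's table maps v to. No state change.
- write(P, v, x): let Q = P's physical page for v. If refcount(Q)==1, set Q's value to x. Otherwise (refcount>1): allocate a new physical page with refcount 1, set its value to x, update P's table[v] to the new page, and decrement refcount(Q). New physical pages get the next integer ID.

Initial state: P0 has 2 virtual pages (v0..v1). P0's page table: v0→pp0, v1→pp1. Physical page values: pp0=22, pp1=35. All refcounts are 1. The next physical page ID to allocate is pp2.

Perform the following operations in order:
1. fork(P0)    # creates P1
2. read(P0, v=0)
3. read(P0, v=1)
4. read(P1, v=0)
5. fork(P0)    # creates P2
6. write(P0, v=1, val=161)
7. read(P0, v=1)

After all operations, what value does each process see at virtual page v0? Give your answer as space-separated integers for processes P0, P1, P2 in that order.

Answer: 22 22 22

Derivation:
Op 1: fork(P0) -> P1. 2 ppages; refcounts: pp0:2 pp1:2
Op 2: read(P0, v0) -> 22. No state change.
Op 3: read(P0, v1) -> 35. No state change.
Op 4: read(P1, v0) -> 22. No state change.
Op 5: fork(P0) -> P2. 2 ppages; refcounts: pp0:3 pp1:3
Op 6: write(P0, v1, 161). refcount(pp1)=3>1 -> COPY to pp2. 3 ppages; refcounts: pp0:3 pp1:2 pp2:1
Op 7: read(P0, v1) -> 161. No state change.
P0: v0 -> pp0 = 22
P1: v0 -> pp0 = 22
P2: v0 -> pp0 = 22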